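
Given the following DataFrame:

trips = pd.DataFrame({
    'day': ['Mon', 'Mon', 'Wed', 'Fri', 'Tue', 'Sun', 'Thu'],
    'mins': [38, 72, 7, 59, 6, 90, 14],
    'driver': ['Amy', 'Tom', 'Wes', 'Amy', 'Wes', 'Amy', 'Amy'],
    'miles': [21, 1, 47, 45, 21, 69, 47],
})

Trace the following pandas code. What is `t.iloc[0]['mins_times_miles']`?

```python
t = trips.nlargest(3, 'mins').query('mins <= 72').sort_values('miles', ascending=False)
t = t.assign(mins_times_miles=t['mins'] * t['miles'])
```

2655

take 3 rows with largest mins:
   day  mins driver  miles
5  Sun    90    Amy     69
1  Mon    72    Tom      1
3  Fri    59    Amy     45
filter rows where mins <= 72:
   day  mins driver  miles
1  Mon    72    Tom      1
3  Fri    59    Amy     45
sort by miles descending:
   day  mins driver  miles
3  Fri    59    Amy     45
1  Mon    72    Tom      1
add column mins_times_miles = t['mins'] * t['miles']:
   day  mins driver  miles  mins_times_miles
3  Fri    59    Amy     45              2655
1  Mon    72    Tom      1                72
Then the value at position 0, column 'mins_times_miles': 2655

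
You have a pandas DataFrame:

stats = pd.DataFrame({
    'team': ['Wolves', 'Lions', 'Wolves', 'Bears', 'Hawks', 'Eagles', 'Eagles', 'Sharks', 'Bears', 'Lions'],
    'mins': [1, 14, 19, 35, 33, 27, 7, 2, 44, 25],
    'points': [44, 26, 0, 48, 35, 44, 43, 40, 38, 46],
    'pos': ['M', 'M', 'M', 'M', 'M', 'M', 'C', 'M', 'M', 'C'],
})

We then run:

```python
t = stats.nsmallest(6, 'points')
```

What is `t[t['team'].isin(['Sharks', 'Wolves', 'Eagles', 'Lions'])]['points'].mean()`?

27.25

take 6 rows with smallest points:
     team  mins  points pos
2  Wolves    19       0   M
1   Lions    14      26   M
4   Hawks    33      35   M
8   Bears    44      38   M
7  Sharks     2      40   M
6  Eagles     7      43   C
filter rows where team in ['Sharks', 'Wolves', 'Eagles', 'Lions']:
     team  mins  points pos
2  Wolves    19       0   M
1   Lions    14      26   M
7  Sharks     2      40   M
6  Eagles     7      43   C
Reading off the mean of column 'points', we get 27.25.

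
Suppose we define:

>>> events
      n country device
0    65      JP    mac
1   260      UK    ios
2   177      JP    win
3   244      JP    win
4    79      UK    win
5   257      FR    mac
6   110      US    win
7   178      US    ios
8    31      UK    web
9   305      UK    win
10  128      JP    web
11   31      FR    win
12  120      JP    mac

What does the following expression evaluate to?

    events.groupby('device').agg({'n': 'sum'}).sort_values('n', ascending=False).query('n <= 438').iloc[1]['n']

159

group by device, sum of n:
          n
device     
ios     438
mac     442
web     159
win     946
sort by n descending:
          n
device     
win     946
mac     442
ios     438
web     159
filter rows where n <= 438:
          n
device     
ios     438
web     159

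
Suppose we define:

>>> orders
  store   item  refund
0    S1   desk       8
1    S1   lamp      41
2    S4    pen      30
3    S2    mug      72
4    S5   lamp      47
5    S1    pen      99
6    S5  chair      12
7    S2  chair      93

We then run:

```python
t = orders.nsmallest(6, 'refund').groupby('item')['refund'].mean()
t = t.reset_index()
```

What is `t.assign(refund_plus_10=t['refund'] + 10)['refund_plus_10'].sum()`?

take 6 rows with smallest refund:
  store   item  refund
0    S1   desk       8
6    S5  chair      12
2    S4    pen      30
1    S1   lamp      41
4    S5   lamp      47
3    S2    mug      72
group by item, mean of refund:
item
chair    12.0
desk      8.0
lamp     44.0
mug      72.0
pen      30.0
Name: refund, dtype: float64
reset_index():
    item  refund
0  chair    12.0
1   desk     8.0
2   lamp    44.0
3    mug    72.0
4    pen    30.0
add column refund_plus_10 = t['refund'] + 10:
    item  refund  refund_plus_10
0  chair    12.0            22.0
1   desk     8.0            18.0
2   lamp    44.0            54.0
3    mug    72.0            82.0
4    pen    30.0            40.0

216.0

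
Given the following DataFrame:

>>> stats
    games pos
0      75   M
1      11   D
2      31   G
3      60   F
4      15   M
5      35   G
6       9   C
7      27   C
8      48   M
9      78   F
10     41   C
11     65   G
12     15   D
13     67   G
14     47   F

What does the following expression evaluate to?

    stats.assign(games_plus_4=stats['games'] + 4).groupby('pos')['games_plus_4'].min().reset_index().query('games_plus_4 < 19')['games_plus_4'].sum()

28

add column games_plus_4 = stats['games'] + 4:
    games pos  games_plus_4
0      75   M            79
1      11   D            15
2      31   G            35
3      60   F            64
4      15   M            19
5      35   G            39
6       9   C            13
7      27   C            31
8      48   M            52
9      78   F            82
10     41   C            45
11     65   G            69
12     15   D            19
13     67   G            71
14     47   F            51
group by pos, min of games_plus_4:
pos
C    13
D    15
F    51
G    35
M    19
Name: games_plus_4, dtype: int64
reset_index():
  pos  games_plus_4
0   C            13
1   D            15
2   F            51
3   G            35
4   M            19
filter rows where games_plus_4 < 19:
  pos  games_plus_4
0   C            13
1   D            15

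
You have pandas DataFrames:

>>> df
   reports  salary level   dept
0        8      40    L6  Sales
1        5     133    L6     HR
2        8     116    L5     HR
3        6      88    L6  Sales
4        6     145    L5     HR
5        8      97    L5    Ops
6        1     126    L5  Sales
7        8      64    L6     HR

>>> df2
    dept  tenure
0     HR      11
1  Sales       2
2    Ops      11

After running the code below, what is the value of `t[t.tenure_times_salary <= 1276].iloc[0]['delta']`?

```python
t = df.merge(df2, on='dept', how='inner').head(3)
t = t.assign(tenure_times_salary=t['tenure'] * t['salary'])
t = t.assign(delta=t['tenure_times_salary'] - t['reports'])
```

72

merge on 'dept' (how='inner') → 8 rows:
   reports  salary level   dept  tenure
0        8      40    L6  Sales       2
1        5     133    L6     HR      11
2        8     116    L5     HR      11
3        6      88    L6  Sales       2
4        6     145    L5     HR      11
5        8      97    L5    Ops      11
6        1     126    L5  Sales       2
7        8      64    L6     HR      11
take first 3 rows:
   reports  salary level   dept  tenure
0        8      40    L6  Sales       2
1        5     133    L6     HR      11
2        8     116    L5     HR      11
add column tenure_times_salary = t['tenure'] * t['salary']:
   reports  salary level   dept  tenure  tenure_times_salary
0        8      40    L6  Sales       2                   80
1        5     133    L6     HR      11                 1463
2        8     116    L5     HR      11                 1276
add column delta = t['tenure_times_salary'] - t['reports']:
   reports  salary level   dept  tenure  tenure_times_salary  delta
0        8      40    L6  Sales       2                   80     72
1        5     133    L6     HR      11                 1463   1458
2        8     116    L5     HR      11                 1276   1268
filter rows where tenure_times_salary <= 1276:
   reports  salary level   dept  tenure  tenure_times_salary  delta
0        8      40    L6  Sales       2                   80     72
2        8     116    L5     HR      11                 1276   1268
The value at position 0, column 'delta' is 72.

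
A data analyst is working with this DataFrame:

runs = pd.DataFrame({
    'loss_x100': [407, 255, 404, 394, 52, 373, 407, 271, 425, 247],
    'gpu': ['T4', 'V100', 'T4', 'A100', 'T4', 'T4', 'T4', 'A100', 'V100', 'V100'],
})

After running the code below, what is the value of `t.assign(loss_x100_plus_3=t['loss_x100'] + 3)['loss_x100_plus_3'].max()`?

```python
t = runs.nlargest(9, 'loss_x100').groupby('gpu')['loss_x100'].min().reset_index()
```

take 9 rows with largest loss_x100:
   loss_x100   gpu
8        425  V100
0        407    T4
6        407    T4
2        404    T4
3        394  A100
5        373    T4
7        271  A100
1        255  V100
9        247  V100
group by gpu, min of loss_x100:
gpu
A100    271
T4      373
V100    247
Name: loss_x100, dtype: int64
reset_index():
    gpu  loss_x100
0  A100        271
1    T4        373
2  V100        247
add column loss_x100_plus_3 = t['loss_x100'] + 3:
    gpu  loss_x100  loss_x100_plus_3
0  A100        271               274
1    T4        373               376
2  V100        247               250

376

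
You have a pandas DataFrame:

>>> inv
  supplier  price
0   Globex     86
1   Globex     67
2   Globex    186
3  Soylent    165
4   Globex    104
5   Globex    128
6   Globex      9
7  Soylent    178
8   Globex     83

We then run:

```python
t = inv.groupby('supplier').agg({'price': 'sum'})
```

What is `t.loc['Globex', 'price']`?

group by supplier, sum of price:
          price
supplier       
Globex      663
Soylent     343
Taking the value at row 'Globex', column 'price' gives 663.

663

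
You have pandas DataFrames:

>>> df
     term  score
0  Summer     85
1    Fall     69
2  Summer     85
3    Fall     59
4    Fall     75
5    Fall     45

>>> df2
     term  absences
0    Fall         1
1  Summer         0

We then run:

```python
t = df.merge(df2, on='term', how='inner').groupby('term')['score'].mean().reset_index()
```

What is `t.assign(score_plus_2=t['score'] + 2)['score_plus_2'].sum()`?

merge on 'term' (how='inner') → 6 rows:
     term  score  absences
0  Summer     85         0
1    Fall     69         1
2  Summer     85         0
3    Fall     59         1
4    Fall     75         1
5    Fall     45         1
group by term, mean of score:
term
Fall      62.0
Summer    85.0
Name: score, dtype: float64
reset_index():
     term  score
0    Fall   62.0
1  Summer   85.0
add column score_plus_2 = t['score'] + 2:
     term  score  score_plus_2
0    Fall   62.0          64.0
1  Summer   85.0          87.0

151.0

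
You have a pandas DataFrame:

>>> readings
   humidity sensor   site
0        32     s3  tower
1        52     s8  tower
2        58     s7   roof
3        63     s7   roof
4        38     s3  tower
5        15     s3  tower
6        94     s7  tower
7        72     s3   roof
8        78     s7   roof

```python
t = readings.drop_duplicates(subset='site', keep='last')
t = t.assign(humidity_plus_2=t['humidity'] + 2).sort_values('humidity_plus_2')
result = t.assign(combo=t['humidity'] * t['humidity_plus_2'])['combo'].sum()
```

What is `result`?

drop duplicate site (keep=last):
   humidity sensor   site
6        94     s7  tower
8        78     s7   roof
add column humidity_plus_2 = t['humidity'] + 2:
   humidity sensor   site  humidity_plus_2
6        94     s7  tower               96
8        78     s7   roof               80
sort by humidity_plus_2:
   humidity sensor   site  humidity_plus_2
8        78     s7   roof               80
6        94     s7  tower               96
add column combo = t['humidity'] * t['humidity_plus_2']:
   humidity sensor   site  humidity_plus_2  combo
8        78     s7   roof               80   6240
6        94     s7  tower               96   9024
Then the sum of column 'combo': 15264

15264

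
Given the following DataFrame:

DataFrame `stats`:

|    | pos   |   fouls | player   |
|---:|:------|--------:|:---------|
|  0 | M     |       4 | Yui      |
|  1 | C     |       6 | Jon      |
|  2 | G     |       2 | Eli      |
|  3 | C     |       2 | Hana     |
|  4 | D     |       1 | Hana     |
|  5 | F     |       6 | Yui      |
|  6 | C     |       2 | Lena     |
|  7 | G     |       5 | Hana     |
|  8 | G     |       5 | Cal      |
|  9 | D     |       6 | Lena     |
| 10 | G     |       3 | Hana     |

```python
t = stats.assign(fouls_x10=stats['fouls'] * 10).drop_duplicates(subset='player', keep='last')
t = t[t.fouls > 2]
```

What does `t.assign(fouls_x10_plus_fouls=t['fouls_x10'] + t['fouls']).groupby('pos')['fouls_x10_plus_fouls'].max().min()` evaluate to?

add column fouls_x10 = stats['fouls'] * 10:
   pos  fouls player  fouls_x10
0    M      4    Yui         40
1    C      6    Jon         60
2    G      2    Eli         20
3    C      2   Hana         20
4    D      1   Hana         10
5    F      6    Yui         60
6    C      2   Lena         20
7    G      5   Hana         50
8    G      5    Cal         50
9    D      6   Lena         60
10   G      3   Hana         30
drop duplicate player (keep=last):
   pos  fouls player  fouls_x10
1    C      6    Jon         60
2    G      2    Eli         20
5    F      6    Yui         60
8    G      5    Cal         50
9    D      6   Lena         60
10   G      3   Hana         30
filter rows where fouls > 2:
   pos  fouls player  fouls_x10
1    C      6    Jon         60
5    F      6    Yui         60
8    G      5    Cal         50
9    D      6   Lena         60
10   G      3   Hana         30
add column fouls_x10_plus_fouls = t['fouls_x10'] + t['fouls']:
   pos  fouls player  fouls_x10  fouls_x10_plus_fouls
1    C      6    Jon         60                    66
5    F      6    Yui         60                    66
8    G      5    Cal         50                    55
9    D      6   Lena         60                    66
10   G      3   Hana         30                    33
group by pos, max of fouls_x10_plus_fouls:
pos
C    66
D    66
F    66
G    55
Name: fouls_x10_plus_fouls, dtype: int64
Then the min of the resulting series: 55

55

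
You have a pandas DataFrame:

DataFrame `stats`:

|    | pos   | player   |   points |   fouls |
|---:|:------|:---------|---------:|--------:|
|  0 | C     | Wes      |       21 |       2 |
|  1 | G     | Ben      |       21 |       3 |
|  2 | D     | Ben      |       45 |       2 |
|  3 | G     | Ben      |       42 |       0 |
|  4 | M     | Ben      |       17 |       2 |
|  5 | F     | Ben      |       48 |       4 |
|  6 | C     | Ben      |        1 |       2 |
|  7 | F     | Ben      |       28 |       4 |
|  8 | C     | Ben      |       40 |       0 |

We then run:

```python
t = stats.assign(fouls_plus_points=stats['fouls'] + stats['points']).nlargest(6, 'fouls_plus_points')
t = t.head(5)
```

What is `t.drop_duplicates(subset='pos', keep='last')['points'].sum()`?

155

add column fouls_plus_points = stats['fouls'] + stats['points']:
  pos player  points  fouls  fouls_plus_points
0   C    Wes      21      2                 23
1   G    Ben      21      3                 24
2   D    Ben      45      2                 47
3   G    Ben      42      0                 42
4   M    Ben      17      2                 19
5   F    Ben      48      4                 52
6   C    Ben       1      2                  3
7   F    Ben      28      4                 32
8   C    Ben      40      0                 40
take 6 rows with largest fouls_plus_points:
  pos player  points  fouls  fouls_plus_points
5   F    Ben      48      4                 52
2   D    Ben      45      2                 47
3   G    Ben      42      0                 42
8   C    Ben      40      0                 40
7   F    Ben      28      4                 32
1   G    Ben      21      3                 24
take first 5 rows:
  pos player  points  fouls  fouls_plus_points
5   F    Ben      48      4                 52
2   D    Ben      45      2                 47
3   G    Ben      42      0                 42
8   C    Ben      40      0                 40
7   F    Ben      28      4                 32
drop duplicate pos (keep=last):
  pos player  points  fouls  fouls_plus_points
2   D    Ben      45      2                 47
3   G    Ben      42      0                 42
8   C    Ben      40      0                 40
7   F    Ben      28      4                 32
Hence 155.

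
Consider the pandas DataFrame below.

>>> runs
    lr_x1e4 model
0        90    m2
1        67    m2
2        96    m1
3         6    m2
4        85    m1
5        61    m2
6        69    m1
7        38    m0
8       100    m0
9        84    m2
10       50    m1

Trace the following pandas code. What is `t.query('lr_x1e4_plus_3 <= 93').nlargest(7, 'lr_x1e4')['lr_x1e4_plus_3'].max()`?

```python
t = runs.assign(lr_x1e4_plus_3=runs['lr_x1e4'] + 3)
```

93

add column lr_x1e4_plus_3 = runs['lr_x1e4'] + 3:
    lr_x1e4 model  lr_x1e4_plus_3
0        90    m2              93
1        67    m2              70
2        96    m1              99
3         6    m2               9
4        85    m1              88
5        61    m2              64
6        69    m1              72
7        38    m0              41
8       100    m0             103
9        84    m2              87
10       50    m1              53
filter rows where lr_x1e4_plus_3 <= 93:
    lr_x1e4 model  lr_x1e4_plus_3
0        90    m2              93
1        67    m2              70
3         6    m2               9
4        85    m1              88
5        61    m2              64
6        69    m1              72
7        38    m0              41
9        84    m2              87
10       50    m1              53
take 7 rows with largest lr_x1e4:
    lr_x1e4 model  lr_x1e4_plus_3
0        90    m2              93
4        85    m1              88
9        84    m2              87
6        69    m1              72
1        67    m2              70
5        61    m2              64
10       50    m1              53
Then the max of column 'lr_x1e4_plus_3': 93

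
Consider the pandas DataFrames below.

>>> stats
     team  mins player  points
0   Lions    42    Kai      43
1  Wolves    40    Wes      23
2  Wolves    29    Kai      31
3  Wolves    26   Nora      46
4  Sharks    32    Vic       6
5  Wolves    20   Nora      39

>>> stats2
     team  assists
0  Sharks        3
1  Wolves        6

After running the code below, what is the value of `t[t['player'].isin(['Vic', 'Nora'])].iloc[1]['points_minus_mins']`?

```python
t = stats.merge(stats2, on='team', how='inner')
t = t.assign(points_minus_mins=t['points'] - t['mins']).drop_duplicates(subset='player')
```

merge on 'team' (how='inner') → 5 rows:
     team  mins player  points  assists
0  Wolves    40    Wes      23        6
1  Wolves    29    Kai      31        6
2  Wolves    26   Nora      46        6
3  Sharks    32    Vic       6        3
4  Wolves    20   Nora      39        6
add column points_minus_mins = t['points'] - t['mins']:
     team  mins player  points  assists  points_minus_mins
0  Wolves    40    Wes      23        6                -17
1  Wolves    29    Kai      31        6                  2
2  Wolves    26   Nora      46        6                 20
3  Sharks    32    Vic       6        3                -26
4  Wolves    20   Nora      39        6                 19
drop duplicate player (keep=first):
     team  mins player  points  assists  points_minus_mins
0  Wolves    40    Wes      23        6                -17
1  Wolves    29    Kai      31        6                  2
2  Wolves    26   Nora      46        6                 20
3  Sharks    32    Vic       6        3                -26
filter rows where player in ['Vic', 'Nora']:
     team  mins player  points  assists  points_minus_mins
2  Wolves    26   Nora      46        6                 20
3  Sharks    32    Vic       6        3                -26
So iloc[1]['points_minus_mins'] = -26.

-26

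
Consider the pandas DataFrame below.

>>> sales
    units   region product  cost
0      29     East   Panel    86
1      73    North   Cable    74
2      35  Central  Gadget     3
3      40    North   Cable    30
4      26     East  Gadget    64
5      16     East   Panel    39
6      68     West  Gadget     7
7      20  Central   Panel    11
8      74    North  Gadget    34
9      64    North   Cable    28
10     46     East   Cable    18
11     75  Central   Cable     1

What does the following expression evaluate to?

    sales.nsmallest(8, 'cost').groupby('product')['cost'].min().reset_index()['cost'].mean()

5.0

take 8 rows with smallest cost:
    units   region product  cost
11     75  Central   Cable     1
2      35  Central  Gadget     3
6      68     West  Gadget     7
7      20  Central   Panel    11
10     46     East   Cable    18
9      64    North   Cable    28
3      40    North   Cable    30
8      74    North  Gadget    34
group by product, min of cost:
product
Cable      1
Gadget     3
Panel     11
Name: cost, dtype: int64
reset_index():
  product  cost
0   Cable     1
1  Gadget     3
2   Panel    11
Taking the mean of column 'cost' gives 5.0.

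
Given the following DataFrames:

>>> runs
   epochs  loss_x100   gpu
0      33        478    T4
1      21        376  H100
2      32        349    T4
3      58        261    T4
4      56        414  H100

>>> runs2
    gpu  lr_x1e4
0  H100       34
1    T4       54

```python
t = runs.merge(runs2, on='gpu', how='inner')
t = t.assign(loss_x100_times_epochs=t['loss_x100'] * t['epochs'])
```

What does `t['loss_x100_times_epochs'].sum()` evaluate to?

73160

merge on 'gpu' (how='inner') → 5 rows:
   epochs  loss_x100   gpu  lr_x1e4
0      33        478    T4       54
1      21        376  H100       34
2      32        349    T4       54
3      58        261    T4       54
4      56        414  H100       34
add column loss_x100_times_epochs = t['loss_x100'] * t['epochs']:
   epochs  loss_x100   gpu  lr_x1e4  loss_x100_times_epochs
0      33        478    T4       54                   15774
1      21        376  H100       34                    7896
2      32        349    T4       54                   11168
3      58        261    T4       54                   15138
4      56        414  H100       34                   23184
sum of column 'loss_x100_times_epochs' → 73160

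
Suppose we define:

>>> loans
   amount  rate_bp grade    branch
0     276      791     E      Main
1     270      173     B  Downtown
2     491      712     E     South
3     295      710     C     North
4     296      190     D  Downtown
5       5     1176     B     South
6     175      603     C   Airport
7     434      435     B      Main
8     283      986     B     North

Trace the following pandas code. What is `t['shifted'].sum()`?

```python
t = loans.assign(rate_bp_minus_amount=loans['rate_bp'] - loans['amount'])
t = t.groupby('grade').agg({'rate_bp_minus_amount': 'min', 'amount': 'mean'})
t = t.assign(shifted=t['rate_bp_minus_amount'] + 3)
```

445

add column rate_bp_minus_amount = loans['rate_bp'] - loans['amount']:
   amount  rate_bp grade    branch  rate_bp_minus_amount
0     276      791     E      Main                   515
1     270      173     B  Downtown                   -97
2     491      712     E     South                   221
3     295      710     C     North                   415
4     296      190     D  Downtown                  -106
5       5     1176     B     South                  1171
6     175      603     C   Airport                   428
7     434      435     B      Main                     1
8     283      986     B     North                   703
group by grade: min(rate_bp_minus_amount), mean(amount):
       rate_bp_minus_amount  amount
grade                              
B                       -97   248.0
C                       415   235.0
D                      -106   296.0
E                       221   383.5
add column shifted = t['rate_bp_minus_amount'] + 3:
       rate_bp_minus_amount  amount  shifted
grade                                       
B                       -97   248.0      -94
C                       415   235.0      418
D                      -106   296.0     -103
E                       221   383.5      224
So sum() = 445.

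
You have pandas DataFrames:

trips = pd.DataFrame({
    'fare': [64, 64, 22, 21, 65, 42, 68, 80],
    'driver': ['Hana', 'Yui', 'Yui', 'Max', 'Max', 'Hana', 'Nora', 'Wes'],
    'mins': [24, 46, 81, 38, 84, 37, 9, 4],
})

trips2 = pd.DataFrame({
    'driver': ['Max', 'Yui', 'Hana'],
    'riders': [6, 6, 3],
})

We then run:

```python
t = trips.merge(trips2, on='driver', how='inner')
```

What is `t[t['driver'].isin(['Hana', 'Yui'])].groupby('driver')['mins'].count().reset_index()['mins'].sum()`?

4

merge on 'driver' (how='inner') → 6 rows:
   fare driver  mins  riders
0    64   Hana    24       3
1    64    Yui    46       6
2    22    Yui    81       6
3    21    Max    38       6
4    65    Max    84       6
5    42   Hana    37       3
filter rows where driver in ['Hana', 'Yui']:
   fare driver  mins  riders
0    64   Hana    24       3
1    64    Yui    46       6
2    22    Yui    81       6
5    42   Hana    37       3
group by driver, count of mins:
driver
Hana    2
Yui     2
Name: mins, dtype: int64
reset_index():
  driver  mins
0   Hana     2
1    Yui     2
Hence 4.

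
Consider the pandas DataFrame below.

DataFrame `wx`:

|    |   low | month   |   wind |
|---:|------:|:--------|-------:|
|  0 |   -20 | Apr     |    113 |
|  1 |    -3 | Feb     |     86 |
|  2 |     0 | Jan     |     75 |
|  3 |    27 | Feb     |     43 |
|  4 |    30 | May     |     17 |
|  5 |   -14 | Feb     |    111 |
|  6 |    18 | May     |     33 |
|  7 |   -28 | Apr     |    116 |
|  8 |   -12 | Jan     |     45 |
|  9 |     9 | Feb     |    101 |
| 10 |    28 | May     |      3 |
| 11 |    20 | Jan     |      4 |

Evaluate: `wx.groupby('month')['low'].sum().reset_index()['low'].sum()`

group by month, sum of low:
month
Apr   -48
Feb    19
Jan     8
May    76
Name: low, dtype: int64
reset_index():
  month  low
0   Apr  -48
1   Feb   19
2   Jan    8
3   May   76
Finally, sum of column 'low' = 55.

55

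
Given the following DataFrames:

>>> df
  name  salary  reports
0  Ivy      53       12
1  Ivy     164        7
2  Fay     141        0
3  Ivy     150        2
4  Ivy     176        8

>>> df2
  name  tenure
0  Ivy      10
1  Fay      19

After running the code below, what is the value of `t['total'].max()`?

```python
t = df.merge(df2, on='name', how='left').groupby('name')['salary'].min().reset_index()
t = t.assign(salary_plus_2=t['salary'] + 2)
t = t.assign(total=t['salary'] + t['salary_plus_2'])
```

merge on 'name' (how='left') → 5 rows:
  name  salary  reports  tenure
0  Ivy      53       12      10
1  Ivy     164        7      10
2  Fay     141        0      19
3  Ivy     150        2      10
4  Ivy     176        8      10
group by name, min of salary:
name
Fay    141
Ivy     53
Name: salary, dtype: int64
reset_index():
  name  salary
0  Fay     141
1  Ivy      53
add column salary_plus_2 = t['salary'] + 2:
  name  salary  salary_plus_2
0  Fay     141            143
1  Ivy      53             55
add column total = t['salary'] + t['salary_plus_2']:
  name  salary  salary_plus_2  total
0  Fay     141            143    284
1  Ivy      53             55    108

284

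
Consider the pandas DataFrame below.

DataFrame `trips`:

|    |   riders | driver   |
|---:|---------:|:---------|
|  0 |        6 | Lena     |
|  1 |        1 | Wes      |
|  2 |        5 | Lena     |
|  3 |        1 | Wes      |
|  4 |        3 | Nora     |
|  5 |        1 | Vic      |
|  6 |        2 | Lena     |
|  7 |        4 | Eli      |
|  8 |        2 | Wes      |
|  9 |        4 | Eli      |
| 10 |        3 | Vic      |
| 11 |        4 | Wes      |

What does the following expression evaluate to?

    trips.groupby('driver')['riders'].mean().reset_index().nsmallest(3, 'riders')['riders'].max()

3.0

group by driver, mean of riders:
driver
Eli     4.000000
Lena    4.333333
Nora    3.000000
Vic     2.000000
Wes     2.000000
Name: riders, dtype: float64
reset_index():
  driver    riders
0    Eli  4.000000
1   Lena  4.333333
2   Nora  3.000000
3    Vic  2.000000
4    Wes  2.000000
take 3 rows with smallest riders:
  driver  riders
3    Vic     2.0
4    Wes     2.0
2   Nora     3.0
The max of column 'riders' is 3.0.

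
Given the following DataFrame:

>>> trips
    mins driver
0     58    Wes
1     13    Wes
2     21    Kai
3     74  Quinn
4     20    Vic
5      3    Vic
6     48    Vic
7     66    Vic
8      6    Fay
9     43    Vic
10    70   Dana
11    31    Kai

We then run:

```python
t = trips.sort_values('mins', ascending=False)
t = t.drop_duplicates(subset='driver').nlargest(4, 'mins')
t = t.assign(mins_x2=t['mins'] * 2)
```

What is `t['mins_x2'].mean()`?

sort by mins descending:
    mins driver
3     74  Quinn
10    70   Dana
7     66    Vic
0     58    Wes
6     48    Vic
9     43    Vic
11    31    Kai
2     21    Kai
4     20    Vic
1     13    Wes
8      6    Fay
5      3    Vic
drop duplicate driver (keep=first):
    mins driver
3     74  Quinn
10    70   Dana
7     66    Vic
0     58    Wes
11    31    Kai
8      6    Fay
take 4 rows with largest mins:
    mins driver
3     74  Quinn
10    70   Dana
7     66    Vic
0     58    Wes
add column mins_x2 = t['mins'] * 2:
    mins driver  mins_x2
3     74  Quinn      148
10    70   Dana      140
7     66    Vic      132
0     58    Wes      116
The mean of column 'mins_x2' is 134.0.

134.0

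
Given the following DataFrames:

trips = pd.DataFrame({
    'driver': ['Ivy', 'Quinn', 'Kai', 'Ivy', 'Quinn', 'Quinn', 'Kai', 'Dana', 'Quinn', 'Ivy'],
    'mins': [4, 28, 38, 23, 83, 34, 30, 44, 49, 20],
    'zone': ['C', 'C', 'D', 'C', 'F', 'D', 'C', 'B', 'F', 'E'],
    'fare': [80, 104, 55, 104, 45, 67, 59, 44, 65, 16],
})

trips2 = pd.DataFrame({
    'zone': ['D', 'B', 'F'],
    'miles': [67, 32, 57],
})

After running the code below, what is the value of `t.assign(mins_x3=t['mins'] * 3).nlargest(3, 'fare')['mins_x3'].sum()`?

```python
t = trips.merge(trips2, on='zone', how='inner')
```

merge on 'zone' (how='inner') → 5 rows:
  driver  mins zone  fare  miles
0    Kai    38    D    55     67
1  Quinn    83    F    45     57
2  Quinn    34    D    67     67
3   Dana    44    B    44     32
4  Quinn    49    F    65     57
add column mins_x3 = t['mins'] * 3:
  driver  mins zone  fare  miles  mins_x3
0    Kai    38    D    55     67      114
1  Quinn    83    F    45     57      249
2  Quinn    34    D    67     67      102
3   Dana    44    B    44     32      132
4  Quinn    49    F    65     57      147
take 3 rows with largest fare:
  driver  mins zone  fare  miles  mins_x3
2  Quinn    34    D    67     67      102
4  Quinn    49    F    65     57      147
0    Kai    38    D    55     67      114
Reading off the sum of column 'mins_x3', we get 363.

363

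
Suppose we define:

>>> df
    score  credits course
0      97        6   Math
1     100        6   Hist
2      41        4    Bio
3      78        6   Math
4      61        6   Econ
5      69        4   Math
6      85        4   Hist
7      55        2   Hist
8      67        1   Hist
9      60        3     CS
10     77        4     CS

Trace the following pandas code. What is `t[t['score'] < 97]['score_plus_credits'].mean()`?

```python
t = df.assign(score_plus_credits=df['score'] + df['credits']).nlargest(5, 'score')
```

84.6666666667

add column score_plus_credits = df['score'] + df['credits']:
    score  credits course  score_plus_credits
0      97        6   Math                 103
1     100        6   Hist                 106
2      41        4    Bio                  45
3      78        6   Math                  84
4      61        6   Econ                  67
5      69        4   Math                  73
6      85        4   Hist                  89
7      55        2   Hist                  57
8      67        1   Hist                  68
9      60        3     CS                  63
10     77        4     CS                  81
take 5 rows with largest score:
    score  credits course  score_plus_credits
1     100        6   Hist                 106
0      97        6   Math                 103
6      85        4   Hist                  89
3      78        6   Math                  84
10     77        4     CS                  81
filter rows where score < 97:
    score  credits course  score_plus_credits
6      85        4   Hist                  89
3      78        6   Math                  84
10     77        4     CS                  81
Then the mean of column 'score_plus_credits': 84.6666666667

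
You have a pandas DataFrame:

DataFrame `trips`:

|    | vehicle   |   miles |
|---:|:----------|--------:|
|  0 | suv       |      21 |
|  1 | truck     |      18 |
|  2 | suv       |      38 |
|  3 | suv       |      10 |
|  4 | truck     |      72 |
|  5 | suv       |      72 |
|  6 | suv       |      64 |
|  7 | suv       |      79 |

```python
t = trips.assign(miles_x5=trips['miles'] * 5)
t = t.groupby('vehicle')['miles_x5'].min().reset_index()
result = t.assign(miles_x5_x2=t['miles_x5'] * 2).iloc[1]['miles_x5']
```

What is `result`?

add column miles_x5 = trips['miles'] * 5:
  vehicle  miles  miles_x5
0     suv     21       105
1   truck     18        90
2     suv     38       190
3     suv     10        50
4   truck     72       360
5     suv     72       360
6     suv     64       320
7     suv     79       395
group by vehicle, min of miles_x5:
vehicle
suv      50
truck    90
Name: miles_x5, dtype: int64
reset_index():
  vehicle  miles_x5
0     suv        50
1   truck        90
add column miles_x5_x2 = t['miles_x5'] * 2:
  vehicle  miles_x5  miles_x5_x2
0     suv        50          100
1   truck        90          180
Then the value at position 1, column 'miles_x5': 90

90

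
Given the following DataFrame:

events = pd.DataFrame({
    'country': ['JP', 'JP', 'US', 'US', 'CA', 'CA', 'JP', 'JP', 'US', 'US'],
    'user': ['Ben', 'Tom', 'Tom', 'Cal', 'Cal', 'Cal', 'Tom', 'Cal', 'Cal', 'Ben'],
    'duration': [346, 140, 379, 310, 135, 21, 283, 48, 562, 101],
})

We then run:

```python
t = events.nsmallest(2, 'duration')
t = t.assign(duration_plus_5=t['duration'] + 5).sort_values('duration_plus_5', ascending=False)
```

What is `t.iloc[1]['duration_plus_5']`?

26

take 2 rows with smallest duration:
  country user  duration
5      CA  Cal        21
7      JP  Cal        48
add column duration_plus_5 = t['duration'] + 5:
  country user  duration  duration_plus_5
5      CA  Cal        21               26
7      JP  Cal        48               53
sort by duration_plus_5 descending:
  country user  duration  duration_plus_5
7      JP  Cal        48               53
5      CA  Cal        21               26
Taking the value at position 1, column 'duration_plus_5' gives 26.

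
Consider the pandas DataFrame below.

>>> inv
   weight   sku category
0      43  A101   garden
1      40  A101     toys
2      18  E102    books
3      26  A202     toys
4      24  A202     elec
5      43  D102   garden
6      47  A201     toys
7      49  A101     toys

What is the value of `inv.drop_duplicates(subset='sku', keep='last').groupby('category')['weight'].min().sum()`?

132

drop duplicate sku (keep=last):
   weight   sku category
2      18  E102    books
4      24  A202     elec
5      43  D102   garden
6      47  A201     toys
7      49  A101     toys
group by category, min of weight:
category
books     18
elec      24
garden    43
toys      47
Name: weight, dtype: int64
Taking the sum of the resulting series gives 132.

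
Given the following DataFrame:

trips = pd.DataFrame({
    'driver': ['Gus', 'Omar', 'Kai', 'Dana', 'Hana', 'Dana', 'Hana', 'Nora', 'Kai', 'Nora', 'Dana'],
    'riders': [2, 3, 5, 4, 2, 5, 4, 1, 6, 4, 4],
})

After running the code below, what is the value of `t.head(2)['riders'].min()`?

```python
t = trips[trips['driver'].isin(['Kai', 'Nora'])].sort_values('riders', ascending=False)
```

5

filter rows where driver in ['Kai', 'Nora']:
  driver  riders
2    Kai       5
7   Nora       1
8    Kai       6
9   Nora       4
sort by riders descending:
  driver  riders
8    Kai       6
2    Kai       5
9   Nora       4
7   Nora       1
take first 2 rows:
  driver  riders
8    Kai       6
2    Kai       5
min of column 'riders' → 5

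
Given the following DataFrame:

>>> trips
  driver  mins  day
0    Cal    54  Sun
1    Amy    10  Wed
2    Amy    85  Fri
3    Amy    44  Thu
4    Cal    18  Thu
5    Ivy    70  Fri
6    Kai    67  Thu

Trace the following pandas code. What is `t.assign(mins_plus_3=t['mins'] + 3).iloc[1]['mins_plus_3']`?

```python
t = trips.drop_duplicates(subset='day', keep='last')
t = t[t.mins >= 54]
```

drop duplicate day (keep=last):
  driver  mins  day
0    Cal    54  Sun
1    Amy    10  Wed
5    Ivy    70  Fri
6    Kai    67  Thu
filter rows where mins >= 54:
  driver  mins  day
0    Cal    54  Sun
5    Ivy    70  Fri
6    Kai    67  Thu
add column mins_plus_3 = t['mins'] + 3:
  driver  mins  day  mins_plus_3
0    Cal    54  Sun           57
5    Ivy    70  Fri           73
6    Kai    67  Thu           70

73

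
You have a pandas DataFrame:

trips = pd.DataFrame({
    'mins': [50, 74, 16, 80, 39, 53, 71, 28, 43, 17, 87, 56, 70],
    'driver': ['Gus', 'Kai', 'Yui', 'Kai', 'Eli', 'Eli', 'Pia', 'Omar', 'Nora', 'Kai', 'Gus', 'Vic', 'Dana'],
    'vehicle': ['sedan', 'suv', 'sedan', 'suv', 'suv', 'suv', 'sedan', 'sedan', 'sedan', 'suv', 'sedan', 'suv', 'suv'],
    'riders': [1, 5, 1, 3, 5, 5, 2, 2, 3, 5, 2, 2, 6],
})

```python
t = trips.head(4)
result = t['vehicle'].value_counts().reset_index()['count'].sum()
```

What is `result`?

take first 4 rows:
   mins driver vehicle  riders
0    50    Gus   sedan       1
1    74    Kai     suv       5
2    16    Yui   sedan       1
3    80    Kai     suv       3
value_counts of vehicle:
vehicle
sedan    2
suv      2
Name: count, dtype: int64
reset_index():
  vehicle  count
0   sedan      2
1     suv      2

4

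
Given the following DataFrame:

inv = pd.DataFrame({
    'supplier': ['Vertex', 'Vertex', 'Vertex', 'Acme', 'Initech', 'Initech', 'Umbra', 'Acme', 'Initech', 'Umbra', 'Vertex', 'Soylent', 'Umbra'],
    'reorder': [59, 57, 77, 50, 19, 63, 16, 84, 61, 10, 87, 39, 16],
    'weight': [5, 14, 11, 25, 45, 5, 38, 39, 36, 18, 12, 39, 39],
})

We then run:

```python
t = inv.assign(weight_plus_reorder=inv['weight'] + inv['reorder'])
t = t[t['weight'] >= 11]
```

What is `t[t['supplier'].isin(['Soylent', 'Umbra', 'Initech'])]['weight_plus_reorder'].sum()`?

add column weight_plus_reorder = inv['weight'] + inv['reorder']:
   supplier  reorder  weight  weight_plus_reorder
0    Vertex       59       5                   64
1    Vertex       57      14                   71
2    Vertex       77      11                   88
3      Acme       50      25                   75
4   Initech       19      45                   64
5   Initech       63       5                   68
6     Umbra       16      38                   54
7      Acme       84      39                  123
8   Initech       61      36                   97
9     Umbra       10      18                   28
10   Vertex       87      12                   99
11  Soylent       39      39                   78
12    Umbra       16      39                   55
filter rows where weight >= 11:
   supplier  reorder  weight  weight_plus_reorder
1    Vertex       57      14                   71
2    Vertex       77      11                   88
3      Acme       50      25                   75
4   Initech       19      45                   64
6     Umbra       16      38                   54
7      Acme       84      39                  123
8   Initech       61      36                   97
9     Umbra       10      18                   28
10   Vertex       87      12                   99
11  Soylent       39      39                   78
12    Umbra       16      39                   55
filter rows where supplier in ['Soylent', 'Umbra', 'Initech']:
   supplier  reorder  weight  weight_plus_reorder
4   Initech       19      45                   64
6     Umbra       16      38                   54
8   Initech       61      36                   97
9     Umbra       10      18                   28
11  Soylent       39      39                   78
12    Umbra       16      39                   55
sum of column 'weight_plus_reorder' → 376

376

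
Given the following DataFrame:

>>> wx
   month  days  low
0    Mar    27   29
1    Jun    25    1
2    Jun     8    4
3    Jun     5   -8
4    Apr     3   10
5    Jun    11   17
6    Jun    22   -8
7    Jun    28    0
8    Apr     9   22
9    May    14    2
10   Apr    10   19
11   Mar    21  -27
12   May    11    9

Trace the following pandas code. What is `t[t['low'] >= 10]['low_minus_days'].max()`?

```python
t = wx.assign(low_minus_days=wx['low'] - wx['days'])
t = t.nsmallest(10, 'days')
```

13

add column low_minus_days = wx['low'] - wx['days']:
   month  days  low  low_minus_days
0    Mar    27   29               2
1    Jun    25    1             -24
2    Jun     8    4              -4
3    Jun     5   -8             -13
4    Apr     3   10               7
5    Jun    11   17               6
6    Jun    22   -8             -30
7    Jun    28    0             -28
8    Apr     9   22              13
9    May    14    2             -12
10   Apr    10   19               9
11   Mar    21  -27             -48
12   May    11    9              -2
take 10 rows with smallest days:
   month  days  low  low_minus_days
4    Apr     3   10               7
3    Jun     5   -8             -13
2    Jun     8    4              -4
8    Apr     9   22              13
10   Apr    10   19               9
5    Jun    11   17               6
12   May    11    9              -2
9    May    14    2             -12
11   Mar    21  -27             -48
6    Jun    22   -8             -30
filter rows where low >= 10:
   month  days  low  low_minus_days
4    Apr     3   10               7
8    Apr     9   22              13
10   Apr    10   19               9
5    Jun    11   17               6
So max() = 13.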